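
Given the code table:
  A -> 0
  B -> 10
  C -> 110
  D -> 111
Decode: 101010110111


Decoding:
10 -> B
10 -> B
10 -> B
110 -> C
111 -> D


Result: BBBCD


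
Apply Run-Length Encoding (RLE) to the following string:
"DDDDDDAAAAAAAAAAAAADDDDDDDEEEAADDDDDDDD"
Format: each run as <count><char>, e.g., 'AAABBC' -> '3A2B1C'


Scanning runs left to right:
  i=0: run of 'D' x 6 -> '6D'
  i=6: run of 'A' x 13 -> '13A'
  i=19: run of 'D' x 7 -> '7D'
  i=26: run of 'E' x 3 -> '3E'
  i=29: run of 'A' x 2 -> '2A'
  i=31: run of 'D' x 8 -> '8D'

RLE = 6D13A7D3E2A8D


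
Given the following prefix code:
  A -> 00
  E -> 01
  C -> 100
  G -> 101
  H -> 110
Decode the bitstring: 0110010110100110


Decoding step by step:
Bits 01 -> E
Bits 100 -> C
Bits 101 -> G
Bits 101 -> G
Bits 00 -> A
Bits 110 -> H


Decoded message: ECGGAH


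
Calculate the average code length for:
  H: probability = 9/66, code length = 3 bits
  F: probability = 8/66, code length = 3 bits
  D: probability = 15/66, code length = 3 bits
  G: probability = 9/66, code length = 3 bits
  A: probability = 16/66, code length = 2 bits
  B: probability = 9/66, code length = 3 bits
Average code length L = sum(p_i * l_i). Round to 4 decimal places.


Weighted contributions p_i * l_i:
  H: (9/66) * 3 = 27/66
  F: (8/66) * 3 = 24/66
  D: (15/66) * 3 = 45/66
  G: (9/66) * 3 = 27/66
  A: (16/66) * 2 = 32/66
  B: (9/66) * 3 = 27/66
Sum = (27 + 24 + 45 + 27 + 32 + 27)/66 = 182/66

L = 182/66 = 2.7576 bits/symbol


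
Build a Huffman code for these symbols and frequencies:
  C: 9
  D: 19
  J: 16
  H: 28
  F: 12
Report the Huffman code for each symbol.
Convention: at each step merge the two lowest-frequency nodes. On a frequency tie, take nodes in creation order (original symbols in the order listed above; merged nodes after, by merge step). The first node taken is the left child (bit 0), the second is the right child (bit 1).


Huffman tree construction:
Step 1: Merge C(9) + F(12) = 21
Step 2: Merge J(16) + D(19) = 35
Step 3: Merge (C+F)(21) + H(28) = 49
Step 4: Merge (J+D)(35) + ((C+F)+H)(49) = 84
Read each symbol's code off the tree from the root (left child = 0, right child = 1).

Codes:
  C: 100 (length 3)
  D: 01 (length 2)
  J: 00 (length 2)
  H: 11 (length 2)
  F: 101 (length 3)
Average code length: 189/84 = 2.2500 bits/symbol


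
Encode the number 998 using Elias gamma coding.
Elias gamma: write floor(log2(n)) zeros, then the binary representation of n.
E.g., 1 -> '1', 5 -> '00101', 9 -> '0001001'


num_bits = floor(log2(998)) + 1 = 10
leading_zeros = num_bits - 1 = 9
binary(998) = 1111100110

Elias gamma(998) = '000000000' + '1111100110' = 0000000001111100110 (19 bits)


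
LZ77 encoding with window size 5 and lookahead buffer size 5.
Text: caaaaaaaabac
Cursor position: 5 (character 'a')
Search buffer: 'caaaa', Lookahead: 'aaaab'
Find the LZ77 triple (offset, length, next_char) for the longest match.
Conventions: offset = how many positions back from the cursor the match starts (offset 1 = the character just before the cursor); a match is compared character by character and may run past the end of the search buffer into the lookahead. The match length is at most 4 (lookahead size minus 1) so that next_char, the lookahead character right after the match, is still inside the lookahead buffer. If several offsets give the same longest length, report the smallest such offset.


Try each offset into the search buffer:
  offset=1 (pos 4, char 'a'): match length 4
  offset=2 (pos 3, char 'a'): match length 4
  offset=3 (pos 2, char 'a'): match length 4
  offset=4 (pos 1, char 'a'): match length 4
  offset=5 (pos 0, char 'c'): match length 0
Longest match has length 4, found at offsets 1, 2, 3, 4; take the smallest, offset 1.
next_char = character at position 5 + 4 = 9 -> 'b'

Best match: offset=1, length=4 (matching 'aaaa' starting at position 4)
LZ77 triple: (1, 4, 'b')


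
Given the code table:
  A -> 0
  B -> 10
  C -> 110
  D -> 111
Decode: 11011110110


Decoding:
110 -> C
111 -> D
10 -> B
110 -> C


Result: CDBC


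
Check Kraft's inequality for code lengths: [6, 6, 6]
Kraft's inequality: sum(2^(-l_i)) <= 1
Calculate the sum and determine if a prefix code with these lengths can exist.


Sum = 2^(-6) + 2^(-6) + 2^(-6)
    = 0.015625 + 0.015625 + 0.015625
    = 3/64 = 0.046875
Since 0.046875 <= 1, Kraft's inequality IS satisfied.
A prefix code with these lengths CAN exist.

Kraft sum = 0.046875. Satisfied.


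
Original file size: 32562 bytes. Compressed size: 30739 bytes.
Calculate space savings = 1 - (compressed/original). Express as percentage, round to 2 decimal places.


ratio = compressed/original = 30739/32562 = 0.944014
savings = 1 - ratio = 1 - 0.944014 = 0.055986
as a percentage: 0.055986 * 100 = 5.6%

Space savings = 1 - 30739/32562 = 5.6%


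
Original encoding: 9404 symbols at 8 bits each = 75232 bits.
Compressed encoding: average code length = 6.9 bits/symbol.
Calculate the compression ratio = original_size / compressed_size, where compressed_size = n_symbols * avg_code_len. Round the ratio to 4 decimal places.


original_size = n_symbols * orig_bits = 9404 * 8 = 75232 bits
compressed_size = n_symbols * avg_code_len = 9404 * 6.9 = 64887.6 bits
ratio = original_size / compressed_size = 75232 / 64887.6 = 1.1594

Compression ratio = 1.1594


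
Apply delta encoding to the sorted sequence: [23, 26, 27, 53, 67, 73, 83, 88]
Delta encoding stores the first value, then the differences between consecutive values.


First value: 23
Deltas:
  26 - 23 = 3
  27 - 26 = 1
  53 - 27 = 26
  67 - 53 = 14
  73 - 67 = 6
  83 - 73 = 10
  88 - 83 = 5


Delta encoded: [23, 3, 1, 26, 14, 6, 10, 5]


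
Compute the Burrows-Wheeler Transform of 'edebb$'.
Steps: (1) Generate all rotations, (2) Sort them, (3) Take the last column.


Rotations (sorted):
  0: $edebb -> last char: b
  1: b$edeb -> last char: b
  2: bb$ede -> last char: e
  3: debb$e -> last char: e
  4: ebb$ed -> last char: d
  5: edebb$ -> last char: $


BWT = bbeed$


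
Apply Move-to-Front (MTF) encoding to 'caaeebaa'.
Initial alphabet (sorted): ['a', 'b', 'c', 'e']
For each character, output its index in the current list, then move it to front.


MTF encoding:
'c': index 2 in ['a', 'b', 'c', 'e'] -> ['c', 'a', 'b', 'e']
'a': index 1 in ['c', 'a', 'b', 'e'] -> ['a', 'c', 'b', 'e']
'a': index 0 in ['a', 'c', 'b', 'e'] -> ['a', 'c', 'b', 'e']
'e': index 3 in ['a', 'c', 'b', 'e'] -> ['e', 'a', 'c', 'b']
'e': index 0 in ['e', 'a', 'c', 'b'] -> ['e', 'a', 'c', 'b']
'b': index 3 in ['e', 'a', 'c', 'b'] -> ['b', 'e', 'a', 'c']
'a': index 2 in ['b', 'e', 'a', 'c'] -> ['a', 'b', 'e', 'c']
'a': index 0 in ['a', 'b', 'e', 'c'] -> ['a', 'b', 'e', 'c']


Output: [2, 1, 0, 3, 0, 3, 2, 0]


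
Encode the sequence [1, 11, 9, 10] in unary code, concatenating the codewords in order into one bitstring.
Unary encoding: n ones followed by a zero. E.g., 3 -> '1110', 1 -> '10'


Encode each number as n ones followed by a terminating 0:
  1 -> 10 (2 bits)
  11 -> 111111111110 (12 bits)
  9 -> 1111111110 (10 bits)
  10 -> 11111111110 (11 bits)
Total length = 2 + 12 + 10 + 11 = 35 bits.

Unary([1, 11, 9, 10]) = 10111111111110111111111011111111110 (35 bits)


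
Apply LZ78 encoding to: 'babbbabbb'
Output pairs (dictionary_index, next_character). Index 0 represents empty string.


LZ78 encoding steps:
Dictionary: {0: ''}
Step 1: w='' (idx 0), next='b' -> output (0, 'b'), add 'b' as idx 1
Step 2: w='' (idx 0), next='a' -> output (0, 'a'), add 'a' as idx 2
Step 3: w='b' (idx 1), next='b' -> output (1, 'b'), add 'bb' as idx 3
Step 4: w='b' (idx 1), next='a' -> output (1, 'a'), add 'ba' as idx 4
Step 5: w='bb' (idx 3), next='b' -> output (3, 'b'), add 'bbb' as idx 5


Encoded: [(0, 'b'), (0, 'a'), (1, 'b'), (1, 'a'), (3, 'b')]


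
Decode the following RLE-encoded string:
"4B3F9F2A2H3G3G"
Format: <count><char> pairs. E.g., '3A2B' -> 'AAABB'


Expanding each <count><char> pair:
  4B -> 'BBBB'
  3F -> 'FFF'
  9F -> 'FFFFFFFFF'
  2A -> 'AA'
  2H -> 'HH'
  3G -> 'GGG'
  3G -> 'GGG'

Decoded = BBBBFFFFFFFFFFFFAAHHGGGGGG


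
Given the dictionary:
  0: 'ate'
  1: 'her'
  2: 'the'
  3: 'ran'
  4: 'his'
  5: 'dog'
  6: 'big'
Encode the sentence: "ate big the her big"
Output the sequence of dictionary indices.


Look up each word in the dictionary:
  'ate' -> 0
  'big' -> 6
  'the' -> 2
  'her' -> 1
  'big' -> 6

Encoded: [0, 6, 2, 1, 6]


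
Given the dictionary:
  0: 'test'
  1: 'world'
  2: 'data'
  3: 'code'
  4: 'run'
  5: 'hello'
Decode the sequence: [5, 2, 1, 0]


Look up each index in the dictionary:
  5 -> 'hello'
  2 -> 'data'
  1 -> 'world'
  0 -> 'test'

Decoded: "hello data world test"


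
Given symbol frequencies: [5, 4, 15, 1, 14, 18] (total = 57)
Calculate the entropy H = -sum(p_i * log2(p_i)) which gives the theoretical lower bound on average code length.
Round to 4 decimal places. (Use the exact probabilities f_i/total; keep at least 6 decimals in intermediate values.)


Per-symbol terms -p_i * log2(p_i) with p_i = f_i/57:
  p = 5/57 = 0.087719: log2(p) = -3.510962, -p*log2(p) = 0.307979
  p = 4/57 = 0.070175: log2(p) = -3.832890, -p*log2(p) = 0.268975
  p = 15/57 = 0.263158: log2(p) = -1.925999, -p*log2(p) = 0.506842
  p = 1/57 = 0.017544: log2(p) = -5.832890, -p*log2(p) = 0.102331
  p = 14/57 = 0.245614: log2(p) = -2.025535, -p*log2(p) = 0.497500
  p = 18/57 = 0.315789: log2(p) = -1.662965, -p*log2(p) = 0.525147
H = 0.307979 + 0.268975 + 0.506842 + 0.102331 + 0.497500 + 0.525147 = 2.208774

H = 2.2088 bits/symbol


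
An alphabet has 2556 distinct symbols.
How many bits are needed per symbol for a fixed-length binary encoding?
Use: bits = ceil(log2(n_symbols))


log2(2556) = 11.3197
Bracket: 2^11 = 2048 < 2556 <= 2^12 = 4096
So ceil(log2(2556)) = 12

bits = ceil(log2(2556)) = ceil(11.3197) = 12 bits


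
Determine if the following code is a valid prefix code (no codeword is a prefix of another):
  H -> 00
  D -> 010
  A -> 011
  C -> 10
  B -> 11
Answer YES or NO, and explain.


Checking each pair (does one codeword prefix another?):
  H='00' vs D='010': no prefix
  H='00' vs A='011': no prefix
  H='00' vs C='10': no prefix
  H='00' vs B='11': no prefix
  D='010' vs H='00': no prefix
  D='010' vs A='011': no prefix
  D='010' vs C='10': no prefix
  D='010' vs B='11': no prefix
  A='011' vs H='00': no prefix
  A='011' vs D='010': no prefix
  A='011' vs C='10': no prefix
  A='011' vs B='11': no prefix
  C='10' vs H='00': no prefix
  C='10' vs D='010': no prefix
  C='10' vs A='011': no prefix
  C='10' vs B='11': no prefix
  B='11' vs H='00': no prefix
  B='11' vs D='010': no prefix
  B='11' vs A='011': no prefix
  B='11' vs C='10': no prefix
No violation found over all pairs.

YES -- this is a valid prefix code. No codeword is a prefix of any other codeword.


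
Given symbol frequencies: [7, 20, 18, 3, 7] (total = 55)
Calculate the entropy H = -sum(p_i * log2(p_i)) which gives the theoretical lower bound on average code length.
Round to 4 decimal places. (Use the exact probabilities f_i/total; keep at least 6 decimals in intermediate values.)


Per-symbol terms -p_i * log2(p_i) with p_i = f_i/55:
  p = 7/55 = 0.127273: log2(p) = -2.974005, -p*log2(p) = 0.378510
  p = 20/55 = 0.363636: log2(p) = -1.459432, -p*log2(p) = 0.530702
  p = 18/55 = 0.327273: log2(p) = -1.611435, -p*log2(p) = 0.527379
  p = 3/55 = 0.054545: log2(p) = -4.196397, -p*log2(p) = 0.228894
  p = 7/55 = 0.127273: log2(p) = -2.974005, -p*log2(p) = 0.378510
H = 0.378510 + 0.530702 + 0.527379 + 0.228894 + 0.378510 = 2.043995

H = 2.044 bits/symbol


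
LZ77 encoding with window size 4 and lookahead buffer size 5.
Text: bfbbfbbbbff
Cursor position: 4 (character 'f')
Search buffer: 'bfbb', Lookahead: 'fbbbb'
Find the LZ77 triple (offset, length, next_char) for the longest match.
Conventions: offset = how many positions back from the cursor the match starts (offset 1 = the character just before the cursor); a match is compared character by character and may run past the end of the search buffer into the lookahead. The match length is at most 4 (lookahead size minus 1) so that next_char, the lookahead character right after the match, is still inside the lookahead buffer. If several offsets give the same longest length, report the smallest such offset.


Try each offset into the search buffer:
  offset=1 (pos 3, char 'b'): match length 0
  offset=2 (pos 2, char 'b'): match length 0
  offset=3 (pos 1, char 'f'): match length 3
  offset=4 (pos 0, char 'b'): match length 0
Longest match has length 3 at offset 3.
next_char = character at position 4 + 3 = 7 -> 'b'

Best match: offset=3, length=3 (matching 'fbb' starting at position 1)
LZ77 triple: (3, 3, 'b')


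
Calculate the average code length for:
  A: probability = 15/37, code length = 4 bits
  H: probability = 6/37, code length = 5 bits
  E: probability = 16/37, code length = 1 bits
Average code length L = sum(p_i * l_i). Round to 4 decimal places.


Weighted contributions p_i * l_i:
  A: (15/37) * 4 = 60/37
  H: (6/37) * 5 = 30/37
  E: (16/37) * 1 = 16/37
Sum = (60 + 30 + 16)/37 = 106/37

L = 106/37 = 2.8649 bits/symbol


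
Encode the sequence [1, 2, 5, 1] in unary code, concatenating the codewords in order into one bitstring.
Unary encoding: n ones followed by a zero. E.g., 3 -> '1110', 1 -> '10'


Encode each number as n ones followed by a terminating 0:
  1 -> 10 (2 bits)
  2 -> 110 (3 bits)
  5 -> 111110 (6 bits)
  1 -> 10 (2 bits)
Total length = 2 + 3 + 6 + 2 = 13 bits.

Unary([1, 2, 5, 1]) = 1011011111010 (13 bits)


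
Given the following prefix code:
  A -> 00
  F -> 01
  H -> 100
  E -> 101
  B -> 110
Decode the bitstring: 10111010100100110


Decoding step by step:
Bits 101 -> E
Bits 110 -> B
Bits 101 -> E
Bits 00 -> A
Bits 100 -> H
Bits 110 -> B


Decoded message: EBEAHB


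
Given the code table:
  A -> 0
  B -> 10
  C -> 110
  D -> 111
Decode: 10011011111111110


Decoding:
10 -> B
0 -> A
110 -> C
111 -> D
111 -> D
111 -> D
10 -> B


Result: BACDDDB


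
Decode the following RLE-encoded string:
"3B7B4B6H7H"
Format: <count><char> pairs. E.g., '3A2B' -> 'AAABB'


Expanding each <count><char> pair:
  3B -> 'BBB'
  7B -> 'BBBBBBB'
  4B -> 'BBBB'
  6H -> 'HHHHHH'
  7H -> 'HHHHHHH'

Decoded = BBBBBBBBBBBBBBHHHHHHHHHHHHH


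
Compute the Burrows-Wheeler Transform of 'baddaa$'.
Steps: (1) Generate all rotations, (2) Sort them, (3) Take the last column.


Rotations (sorted):
  0: $baddaa -> last char: a
  1: a$badda -> last char: a
  2: aa$badd -> last char: d
  3: addaa$b -> last char: b
  4: baddaa$ -> last char: $
  5: daa$bad -> last char: d
  6: ddaa$ba -> last char: a


BWT = aadb$da


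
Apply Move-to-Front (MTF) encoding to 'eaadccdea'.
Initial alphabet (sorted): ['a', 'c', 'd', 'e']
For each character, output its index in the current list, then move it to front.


MTF encoding:
'e': index 3 in ['a', 'c', 'd', 'e'] -> ['e', 'a', 'c', 'd']
'a': index 1 in ['e', 'a', 'c', 'd'] -> ['a', 'e', 'c', 'd']
'a': index 0 in ['a', 'e', 'c', 'd'] -> ['a', 'e', 'c', 'd']
'd': index 3 in ['a', 'e', 'c', 'd'] -> ['d', 'a', 'e', 'c']
'c': index 3 in ['d', 'a', 'e', 'c'] -> ['c', 'd', 'a', 'e']
'c': index 0 in ['c', 'd', 'a', 'e'] -> ['c', 'd', 'a', 'e']
'd': index 1 in ['c', 'd', 'a', 'e'] -> ['d', 'c', 'a', 'e']
'e': index 3 in ['d', 'c', 'a', 'e'] -> ['e', 'd', 'c', 'a']
'a': index 3 in ['e', 'd', 'c', 'a'] -> ['a', 'e', 'd', 'c']


Output: [3, 1, 0, 3, 3, 0, 1, 3, 3]


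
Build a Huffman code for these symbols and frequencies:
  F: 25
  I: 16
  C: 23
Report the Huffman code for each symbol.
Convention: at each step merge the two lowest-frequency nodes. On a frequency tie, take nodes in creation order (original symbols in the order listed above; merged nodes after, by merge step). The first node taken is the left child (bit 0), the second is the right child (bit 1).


Huffman tree construction:
Step 1: Merge I(16) + C(23) = 39
Step 2: Merge F(25) + (I+C)(39) = 64
Read each symbol's code off the tree from the root (left child = 0, right child = 1).

Codes:
  F: 0 (length 1)
  I: 10 (length 2)
  C: 11 (length 2)
Average code length: 103/64 = 1.6094 bits/symbol


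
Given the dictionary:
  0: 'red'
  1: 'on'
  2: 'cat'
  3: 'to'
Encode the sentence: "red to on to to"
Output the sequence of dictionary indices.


Look up each word in the dictionary:
  'red' -> 0
  'to' -> 3
  'on' -> 1
  'to' -> 3
  'to' -> 3

Encoded: [0, 3, 1, 3, 3]


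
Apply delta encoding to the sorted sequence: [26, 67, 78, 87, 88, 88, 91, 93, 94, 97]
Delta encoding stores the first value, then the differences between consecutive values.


First value: 26
Deltas:
  67 - 26 = 41
  78 - 67 = 11
  87 - 78 = 9
  88 - 87 = 1
  88 - 88 = 0
  91 - 88 = 3
  93 - 91 = 2
  94 - 93 = 1
  97 - 94 = 3


Delta encoded: [26, 41, 11, 9, 1, 0, 3, 2, 1, 3]


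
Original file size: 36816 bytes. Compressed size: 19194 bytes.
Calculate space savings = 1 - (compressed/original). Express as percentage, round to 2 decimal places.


ratio = compressed/original = 19194/36816 = 0.521349
savings = 1 - ratio = 1 - 0.521349 = 0.478651
as a percentage: 0.478651 * 100 = 47.87%

Space savings = 1 - 19194/36816 = 47.87%


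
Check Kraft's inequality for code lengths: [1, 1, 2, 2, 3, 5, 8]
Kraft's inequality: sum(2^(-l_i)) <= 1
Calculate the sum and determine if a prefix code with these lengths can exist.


Sum = 2^(-1) + 2^(-1) + 2^(-2) + 2^(-2) + 2^(-3) + 2^(-5) + 2^(-8)
    = 0.5 + 0.5 + 0.25 + 0.25 + 0.125 + 0.03125 + 0.00390625
    = 425/256 = 1.66015625
Since 1.66015625 > 1, Kraft's inequality is NOT satisfied.
A prefix code with these lengths CANNOT exist.

Kraft sum = 1.66015625. Not satisfied.


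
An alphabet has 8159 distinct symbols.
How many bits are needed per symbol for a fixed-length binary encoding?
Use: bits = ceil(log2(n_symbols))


log2(8159) = 12.9942
Bracket: 2^12 = 4096 < 8159 <= 2^13 = 8192
So ceil(log2(8159)) = 13

bits = ceil(log2(8159)) = ceil(12.9942) = 13 bits


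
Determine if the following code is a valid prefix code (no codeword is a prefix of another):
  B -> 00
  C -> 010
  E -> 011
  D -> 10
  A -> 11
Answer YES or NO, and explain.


Checking each pair (does one codeword prefix another?):
  B='00' vs C='010': no prefix
  B='00' vs E='011': no prefix
  B='00' vs D='10': no prefix
  B='00' vs A='11': no prefix
  C='010' vs B='00': no prefix
  C='010' vs E='011': no prefix
  C='010' vs D='10': no prefix
  C='010' vs A='11': no prefix
  E='011' vs B='00': no prefix
  E='011' vs C='010': no prefix
  E='011' vs D='10': no prefix
  E='011' vs A='11': no prefix
  D='10' vs B='00': no prefix
  D='10' vs C='010': no prefix
  D='10' vs E='011': no prefix
  D='10' vs A='11': no prefix
  A='11' vs B='00': no prefix
  A='11' vs C='010': no prefix
  A='11' vs E='011': no prefix
  A='11' vs D='10': no prefix
No violation found over all pairs.

YES -- this is a valid prefix code. No codeword is a prefix of any other codeword.


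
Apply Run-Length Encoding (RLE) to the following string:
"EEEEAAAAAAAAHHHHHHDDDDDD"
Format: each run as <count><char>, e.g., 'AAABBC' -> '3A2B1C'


Scanning runs left to right:
  i=0: run of 'E' x 4 -> '4E'
  i=4: run of 'A' x 8 -> '8A'
  i=12: run of 'H' x 6 -> '6H'
  i=18: run of 'D' x 6 -> '6D'

RLE = 4E8A6H6D


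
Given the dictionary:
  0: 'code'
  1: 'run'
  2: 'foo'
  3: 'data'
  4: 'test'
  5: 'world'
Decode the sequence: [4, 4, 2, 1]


Look up each index in the dictionary:
  4 -> 'test'
  4 -> 'test'
  2 -> 'foo'
  1 -> 'run'

Decoded: "test test foo run"


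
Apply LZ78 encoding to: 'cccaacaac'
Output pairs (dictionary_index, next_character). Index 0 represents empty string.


LZ78 encoding steps:
Dictionary: {0: ''}
Step 1: w='' (idx 0), next='c' -> output (0, 'c'), add 'c' as idx 1
Step 2: w='c' (idx 1), next='c' -> output (1, 'c'), add 'cc' as idx 2
Step 3: w='' (idx 0), next='a' -> output (0, 'a'), add 'a' as idx 3
Step 4: w='a' (idx 3), next='c' -> output (3, 'c'), add 'ac' as idx 4
Step 5: w='a' (idx 3), next='a' -> output (3, 'a'), add 'aa' as idx 5
Step 6: w='c' (idx 1), end of input -> output (1, '')


Encoded: [(0, 'c'), (1, 'c'), (0, 'a'), (3, 'c'), (3, 'a'), (1, '')]


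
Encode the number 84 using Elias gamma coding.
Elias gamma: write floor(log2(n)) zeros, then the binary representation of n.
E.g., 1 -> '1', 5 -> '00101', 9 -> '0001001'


num_bits = floor(log2(84)) + 1 = 7
leading_zeros = num_bits - 1 = 6
binary(84) = 1010100

Elias gamma(84) = '000000' + '1010100' = 0000001010100 (13 bits)


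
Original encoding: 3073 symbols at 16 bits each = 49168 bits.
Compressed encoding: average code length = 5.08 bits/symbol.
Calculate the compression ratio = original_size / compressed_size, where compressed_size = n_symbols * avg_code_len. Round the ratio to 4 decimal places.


original_size = n_symbols * orig_bits = 3073 * 16 = 49168 bits
compressed_size = n_symbols * avg_code_len = 3073 * 5.08 = 15610.84 bits
ratio = original_size / compressed_size = 49168 / 15610.84 = 3.1496

Compression ratio = 3.1496


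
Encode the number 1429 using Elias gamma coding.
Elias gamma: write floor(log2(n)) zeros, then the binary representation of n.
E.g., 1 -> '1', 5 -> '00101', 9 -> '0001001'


num_bits = floor(log2(1429)) + 1 = 11
leading_zeros = num_bits - 1 = 10
binary(1429) = 10110010101

Elias gamma(1429) = '0000000000' + '10110010101' = 000000000010110010101 (21 bits)


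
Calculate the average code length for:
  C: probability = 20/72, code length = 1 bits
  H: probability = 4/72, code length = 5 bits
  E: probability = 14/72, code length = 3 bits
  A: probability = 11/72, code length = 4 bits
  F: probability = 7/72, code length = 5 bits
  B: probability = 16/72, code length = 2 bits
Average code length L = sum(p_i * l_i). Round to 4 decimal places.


Weighted contributions p_i * l_i:
  C: (20/72) * 1 = 20/72
  H: (4/72) * 5 = 20/72
  E: (14/72) * 3 = 42/72
  A: (11/72) * 4 = 44/72
  F: (7/72) * 5 = 35/72
  B: (16/72) * 2 = 32/72
Sum = (20 + 20 + 42 + 44 + 35 + 32)/72 = 193/72

L = 193/72 = 2.6806 bits/symbol


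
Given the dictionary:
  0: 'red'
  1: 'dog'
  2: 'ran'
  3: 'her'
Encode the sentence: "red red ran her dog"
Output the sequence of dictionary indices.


Look up each word in the dictionary:
  'red' -> 0
  'red' -> 0
  'ran' -> 2
  'her' -> 3
  'dog' -> 1

Encoded: [0, 0, 2, 3, 1]


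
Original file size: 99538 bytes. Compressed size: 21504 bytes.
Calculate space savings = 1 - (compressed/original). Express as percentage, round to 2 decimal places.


ratio = compressed/original = 21504/99538 = 0.216038
savings = 1 - ratio = 1 - 0.216038 = 0.783962
as a percentage: 0.783962 * 100 = 78.4%

Space savings = 1 - 21504/99538 = 78.4%


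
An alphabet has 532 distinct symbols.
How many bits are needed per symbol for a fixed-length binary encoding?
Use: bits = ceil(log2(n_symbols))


log2(532) = 9.0553
Bracket: 2^9 = 512 < 532 <= 2^10 = 1024
So ceil(log2(532)) = 10

bits = ceil(log2(532)) = ceil(9.0553) = 10 bits


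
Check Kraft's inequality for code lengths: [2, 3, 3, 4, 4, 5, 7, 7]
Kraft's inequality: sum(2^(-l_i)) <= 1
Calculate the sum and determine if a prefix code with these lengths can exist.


Sum = 2^(-2) + 2^(-3) + 2^(-3) + 2^(-4) + 2^(-4) + 2^(-5) + 2^(-7) + 2^(-7)
    = 0.25 + 0.125 + 0.125 + 0.0625 + 0.0625 + 0.03125 + 0.0078125 + 0.0078125
    = 86/128 = 0.671875
Since 0.671875 <= 1, Kraft's inequality IS satisfied.
A prefix code with these lengths CAN exist.

Kraft sum = 0.671875. Satisfied.


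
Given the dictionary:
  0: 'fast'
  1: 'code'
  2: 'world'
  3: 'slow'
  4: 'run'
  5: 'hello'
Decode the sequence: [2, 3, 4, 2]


Look up each index in the dictionary:
  2 -> 'world'
  3 -> 'slow'
  4 -> 'run'
  2 -> 'world'

Decoded: "world slow run world"


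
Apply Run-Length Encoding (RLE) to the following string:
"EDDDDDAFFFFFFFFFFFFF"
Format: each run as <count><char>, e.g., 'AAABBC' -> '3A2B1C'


Scanning runs left to right:
  i=0: run of 'E' x 1 -> '1E'
  i=1: run of 'D' x 5 -> '5D'
  i=6: run of 'A' x 1 -> '1A'
  i=7: run of 'F' x 13 -> '13F'

RLE = 1E5D1A13F


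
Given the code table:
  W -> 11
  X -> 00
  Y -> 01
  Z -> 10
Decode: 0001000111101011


Decoding:
00 -> X
01 -> Y
00 -> X
01 -> Y
11 -> W
10 -> Z
10 -> Z
11 -> W


Result: XYXYWZZW


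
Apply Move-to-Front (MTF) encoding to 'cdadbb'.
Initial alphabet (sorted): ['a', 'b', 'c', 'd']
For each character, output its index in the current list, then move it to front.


MTF encoding:
'c': index 2 in ['a', 'b', 'c', 'd'] -> ['c', 'a', 'b', 'd']
'd': index 3 in ['c', 'a', 'b', 'd'] -> ['d', 'c', 'a', 'b']
'a': index 2 in ['d', 'c', 'a', 'b'] -> ['a', 'd', 'c', 'b']
'd': index 1 in ['a', 'd', 'c', 'b'] -> ['d', 'a', 'c', 'b']
'b': index 3 in ['d', 'a', 'c', 'b'] -> ['b', 'd', 'a', 'c']
'b': index 0 in ['b', 'd', 'a', 'c'] -> ['b', 'd', 'a', 'c']


Output: [2, 3, 2, 1, 3, 0]


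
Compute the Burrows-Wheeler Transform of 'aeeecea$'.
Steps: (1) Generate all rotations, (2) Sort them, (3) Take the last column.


Rotations (sorted):
  0: $aeeecea -> last char: a
  1: a$aeeece -> last char: e
  2: aeeecea$ -> last char: $
  3: cea$aeee -> last char: e
  4: ea$aeeec -> last char: c
  5: ecea$aee -> last char: e
  6: eecea$ae -> last char: e
  7: eeecea$a -> last char: a


BWT = ae$eceea


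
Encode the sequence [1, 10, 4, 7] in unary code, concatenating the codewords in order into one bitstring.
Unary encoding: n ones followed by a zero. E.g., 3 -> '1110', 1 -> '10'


Encode each number as n ones followed by a terminating 0:
  1 -> 10 (2 bits)
  10 -> 11111111110 (11 bits)
  4 -> 11110 (5 bits)
  7 -> 11111110 (8 bits)
Total length = 2 + 11 + 5 + 8 = 26 bits.

Unary([1, 10, 4, 7]) = 10111111111101111011111110 (26 bits)


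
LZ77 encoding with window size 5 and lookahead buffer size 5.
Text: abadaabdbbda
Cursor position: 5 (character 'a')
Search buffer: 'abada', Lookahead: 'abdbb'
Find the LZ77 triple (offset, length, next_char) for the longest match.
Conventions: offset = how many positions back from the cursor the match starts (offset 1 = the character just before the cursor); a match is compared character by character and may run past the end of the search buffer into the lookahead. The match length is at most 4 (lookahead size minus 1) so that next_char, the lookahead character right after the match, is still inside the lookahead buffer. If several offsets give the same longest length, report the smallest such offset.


Try each offset into the search buffer:
  offset=1 (pos 4, char 'a'): match length 1
  offset=2 (pos 3, char 'd'): match length 0
  offset=3 (pos 2, char 'a'): match length 1
  offset=4 (pos 1, char 'b'): match length 0
  offset=5 (pos 0, char 'a'): match length 2
Longest match has length 2 at offset 5.
next_char = character at position 5 + 2 = 7 -> 'd'

Best match: offset=5, length=2 (matching 'ab' starting at position 0)
LZ77 triple: (5, 2, 'd')


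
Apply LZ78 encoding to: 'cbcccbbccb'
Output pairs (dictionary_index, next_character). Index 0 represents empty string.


LZ78 encoding steps:
Dictionary: {0: ''}
Step 1: w='' (idx 0), next='c' -> output (0, 'c'), add 'c' as idx 1
Step 2: w='' (idx 0), next='b' -> output (0, 'b'), add 'b' as idx 2
Step 3: w='c' (idx 1), next='c' -> output (1, 'c'), add 'cc' as idx 3
Step 4: w='c' (idx 1), next='b' -> output (1, 'b'), add 'cb' as idx 4
Step 5: w='b' (idx 2), next='c' -> output (2, 'c'), add 'bc' as idx 5
Step 6: w='cb' (idx 4), end of input -> output (4, '')


Encoded: [(0, 'c'), (0, 'b'), (1, 'c'), (1, 'b'), (2, 'c'), (4, '')]


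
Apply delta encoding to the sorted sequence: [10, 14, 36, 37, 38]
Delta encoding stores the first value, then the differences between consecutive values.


First value: 10
Deltas:
  14 - 10 = 4
  36 - 14 = 22
  37 - 36 = 1
  38 - 37 = 1


Delta encoded: [10, 4, 22, 1, 1]


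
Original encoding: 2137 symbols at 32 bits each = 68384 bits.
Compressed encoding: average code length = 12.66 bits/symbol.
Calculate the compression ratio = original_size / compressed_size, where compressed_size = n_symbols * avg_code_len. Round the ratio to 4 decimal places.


original_size = n_symbols * orig_bits = 2137 * 32 = 68384 bits
compressed_size = n_symbols * avg_code_len = 2137 * 12.66 = 27054.42 bits
ratio = original_size / compressed_size = 68384 / 27054.42 = 2.5276

Compression ratio = 2.5276


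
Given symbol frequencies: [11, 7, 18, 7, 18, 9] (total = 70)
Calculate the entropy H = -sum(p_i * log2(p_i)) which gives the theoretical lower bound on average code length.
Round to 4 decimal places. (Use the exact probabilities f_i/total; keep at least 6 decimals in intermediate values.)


Per-symbol terms -p_i * log2(p_i) with p_i = f_i/70:
  p = 11/70 = 0.157143: log2(p) = -2.669851, -p*log2(p) = 0.419548
  p = 7/70 = 0.100000: log2(p) = -3.321928, -p*log2(p) = 0.332193
  p = 18/70 = 0.257143: log2(p) = -1.959358, -p*log2(p) = 0.503835
  p = 7/70 = 0.100000: log2(p) = -3.321928, -p*log2(p) = 0.332193
  p = 18/70 = 0.257143: log2(p) = -1.959358, -p*log2(p) = 0.503835
  p = 9/70 = 0.128571: log2(p) = -2.959358, -p*log2(p) = 0.380489
H = 0.419548 + 0.332193 + 0.503835 + 0.332193 + 0.503835 + 0.380489 = 2.472093

H = 2.4721 bits/symbol


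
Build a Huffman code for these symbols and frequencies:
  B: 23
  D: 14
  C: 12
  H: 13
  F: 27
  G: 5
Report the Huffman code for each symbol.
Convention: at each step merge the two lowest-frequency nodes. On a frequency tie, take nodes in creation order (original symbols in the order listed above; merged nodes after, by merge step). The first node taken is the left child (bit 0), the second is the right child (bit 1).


Huffman tree construction:
Step 1: Merge G(5) + C(12) = 17
Step 2: Merge H(13) + D(14) = 27
Step 3: Merge (G+C)(17) + B(23) = 40
Step 4: Merge F(27) + (H+D)(27) = 54
Step 5: Merge ((G+C)+B)(40) + (F+(H+D))(54) = 94
Read each symbol's code off the tree from the root (left child = 0, right child = 1).

Codes:
  B: 01 (length 2)
  D: 111 (length 3)
  C: 001 (length 3)
  H: 110 (length 3)
  F: 10 (length 2)
  G: 000 (length 3)
Average code length: 232/94 = 2.4681 bits/symbol


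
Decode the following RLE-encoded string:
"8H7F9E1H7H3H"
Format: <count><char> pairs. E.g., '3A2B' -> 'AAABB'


Expanding each <count><char> pair:
  8H -> 'HHHHHHHH'
  7F -> 'FFFFFFF'
  9E -> 'EEEEEEEEE'
  1H -> 'H'
  7H -> 'HHHHHHH'
  3H -> 'HHH'

Decoded = HHHHHHHHFFFFFFFEEEEEEEEEHHHHHHHHHHH


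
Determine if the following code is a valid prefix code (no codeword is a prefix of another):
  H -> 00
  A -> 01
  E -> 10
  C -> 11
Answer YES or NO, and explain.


Checking each pair (does one codeword prefix another?):
  H='00' vs A='01': no prefix
  H='00' vs E='10': no prefix
  H='00' vs C='11': no prefix
  A='01' vs H='00': no prefix
  A='01' vs E='10': no prefix
  A='01' vs C='11': no prefix
  E='10' vs H='00': no prefix
  E='10' vs A='01': no prefix
  E='10' vs C='11': no prefix
  C='11' vs H='00': no prefix
  C='11' vs A='01': no prefix
  C='11' vs E='10': no prefix
No violation found over all pairs.

YES -- this is a valid prefix code. No codeword is a prefix of any other codeword.


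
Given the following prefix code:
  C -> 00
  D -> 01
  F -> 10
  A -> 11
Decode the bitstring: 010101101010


Decoding step by step:
Bits 01 -> D
Bits 01 -> D
Bits 01 -> D
Bits 10 -> F
Bits 10 -> F
Bits 10 -> F


Decoded message: DDDFFF


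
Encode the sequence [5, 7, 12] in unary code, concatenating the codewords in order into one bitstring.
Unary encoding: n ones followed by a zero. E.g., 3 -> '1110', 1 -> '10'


Encode each number as n ones followed by a terminating 0:
  5 -> 111110 (6 bits)
  7 -> 11111110 (8 bits)
  12 -> 1111111111110 (13 bits)
Total length = 6 + 8 + 13 = 27 bits.

Unary([5, 7, 12]) = 111110111111101111111111110 (27 bits)


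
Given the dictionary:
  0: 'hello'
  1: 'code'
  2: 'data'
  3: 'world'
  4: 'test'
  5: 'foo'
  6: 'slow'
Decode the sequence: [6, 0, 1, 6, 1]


Look up each index in the dictionary:
  6 -> 'slow'
  0 -> 'hello'
  1 -> 'code'
  6 -> 'slow'
  1 -> 'code'

Decoded: "slow hello code slow code"


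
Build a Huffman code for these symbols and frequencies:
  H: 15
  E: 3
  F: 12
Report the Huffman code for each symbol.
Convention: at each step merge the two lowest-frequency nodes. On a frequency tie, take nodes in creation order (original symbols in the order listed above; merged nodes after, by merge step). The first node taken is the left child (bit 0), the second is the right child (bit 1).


Huffman tree construction:
Step 1: Merge E(3) + F(12) = 15
Step 2: Merge H(15) + (E+F)(15) = 30
Read each symbol's code off the tree from the root (left child = 0, right child = 1).

Codes:
  H: 0 (length 1)
  E: 10 (length 2)
  F: 11 (length 2)
Average code length: 45/30 = 1.5000 bits/symbol


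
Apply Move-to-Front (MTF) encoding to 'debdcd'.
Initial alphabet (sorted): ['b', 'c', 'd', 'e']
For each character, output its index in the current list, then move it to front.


MTF encoding:
'd': index 2 in ['b', 'c', 'd', 'e'] -> ['d', 'b', 'c', 'e']
'e': index 3 in ['d', 'b', 'c', 'e'] -> ['e', 'd', 'b', 'c']
'b': index 2 in ['e', 'd', 'b', 'c'] -> ['b', 'e', 'd', 'c']
'd': index 2 in ['b', 'e', 'd', 'c'] -> ['d', 'b', 'e', 'c']
'c': index 3 in ['d', 'b', 'e', 'c'] -> ['c', 'd', 'b', 'e']
'd': index 1 in ['c', 'd', 'b', 'e'] -> ['d', 'c', 'b', 'e']


Output: [2, 3, 2, 2, 3, 1]


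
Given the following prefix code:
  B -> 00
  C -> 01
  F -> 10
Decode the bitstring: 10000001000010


Decoding step by step:
Bits 10 -> F
Bits 00 -> B
Bits 00 -> B
Bits 01 -> C
Bits 00 -> B
Bits 00 -> B
Bits 10 -> F


Decoded message: FBBCBBF


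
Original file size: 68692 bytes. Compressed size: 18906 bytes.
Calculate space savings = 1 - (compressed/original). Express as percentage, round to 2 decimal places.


ratio = compressed/original = 18906/68692 = 0.275229
savings = 1 - ratio = 1 - 0.275229 = 0.724771
as a percentage: 0.724771 * 100 = 72.48%

Space savings = 1 - 18906/68692 = 72.48%


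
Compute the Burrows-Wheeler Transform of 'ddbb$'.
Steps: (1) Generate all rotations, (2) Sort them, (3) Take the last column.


Rotations (sorted):
  0: $ddbb -> last char: b
  1: b$ddb -> last char: b
  2: bb$dd -> last char: d
  3: dbb$d -> last char: d
  4: ddbb$ -> last char: $


BWT = bbdd$


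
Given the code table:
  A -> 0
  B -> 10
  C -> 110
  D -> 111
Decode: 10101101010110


Decoding:
10 -> B
10 -> B
110 -> C
10 -> B
10 -> B
110 -> C


Result: BBCBBC


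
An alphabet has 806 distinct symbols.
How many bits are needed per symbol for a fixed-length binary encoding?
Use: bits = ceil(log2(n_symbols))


log2(806) = 9.6546
Bracket: 2^9 = 512 < 806 <= 2^10 = 1024
So ceil(log2(806)) = 10

bits = ceil(log2(806)) = ceil(9.6546) = 10 bits


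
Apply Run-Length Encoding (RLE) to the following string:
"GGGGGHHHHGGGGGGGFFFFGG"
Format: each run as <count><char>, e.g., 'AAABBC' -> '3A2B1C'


Scanning runs left to right:
  i=0: run of 'G' x 5 -> '5G'
  i=5: run of 'H' x 4 -> '4H'
  i=9: run of 'G' x 7 -> '7G'
  i=16: run of 'F' x 4 -> '4F'
  i=20: run of 'G' x 2 -> '2G'

RLE = 5G4H7G4F2G


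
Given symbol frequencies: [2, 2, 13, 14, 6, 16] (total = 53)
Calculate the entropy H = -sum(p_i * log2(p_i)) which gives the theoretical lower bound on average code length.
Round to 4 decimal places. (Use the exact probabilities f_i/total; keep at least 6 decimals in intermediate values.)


Per-symbol terms -p_i * log2(p_i) with p_i = f_i/53:
  p = 2/53 = 0.037736: log2(p) = -4.727920, -p*log2(p) = 0.178412
  p = 2/53 = 0.037736: log2(p) = -4.727920, -p*log2(p) = 0.178412
  p = 13/53 = 0.245283: log2(p) = -2.027481, -p*log2(p) = 0.497307
  p = 14/53 = 0.264151: log2(p) = -1.920566, -p*log2(p) = 0.507319
  p = 6/53 = 0.113208: log2(p) = -3.142958, -p*log2(p) = 0.355807
  p = 16/53 = 0.301887: log2(p) = -1.727920, -p*log2(p) = 0.521636
H = 0.178412 + 0.178412 + 0.497307 + 0.507319 + 0.355807 + 0.521636 = 2.238893

H = 2.2389 bits/symbol


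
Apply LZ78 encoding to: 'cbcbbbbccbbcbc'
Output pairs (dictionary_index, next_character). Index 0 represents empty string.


LZ78 encoding steps:
Dictionary: {0: ''}
Step 1: w='' (idx 0), next='c' -> output (0, 'c'), add 'c' as idx 1
Step 2: w='' (idx 0), next='b' -> output (0, 'b'), add 'b' as idx 2
Step 3: w='c' (idx 1), next='b' -> output (1, 'b'), add 'cb' as idx 3
Step 4: w='b' (idx 2), next='b' -> output (2, 'b'), add 'bb' as idx 4
Step 5: w='b' (idx 2), next='c' -> output (2, 'c'), add 'bc' as idx 5
Step 6: w='cb' (idx 3), next='b' -> output (3, 'b'), add 'cbb' as idx 6
Step 7: w='cb' (idx 3), next='c' -> output (3, 'c'), add 'cbc' as idx 7


Encoded: [(0, 'c'), (0, 'b'), (1, 'b'), (2, 'b'), (2, 'c'), (3, 'b'), (3, 'c')]


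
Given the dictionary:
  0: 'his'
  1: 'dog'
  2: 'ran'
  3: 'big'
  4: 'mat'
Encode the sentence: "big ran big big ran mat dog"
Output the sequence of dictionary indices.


Look up each word in the dictionary:
  'big' -> 3
  'ran' -> 2
  'big' -> 3
  'big' -> 3
  'ran' -> 2
  'mat' -> 4
  'dog' -> 1

Encoded: [3, 2, 3, 3, 2, 4, 1]


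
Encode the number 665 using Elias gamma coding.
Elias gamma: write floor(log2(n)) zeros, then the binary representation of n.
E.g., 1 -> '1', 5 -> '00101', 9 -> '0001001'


num_bits = floor(log2(665)) + 1 = 10
leading_zeros = num_bits - 1 = 9
binary(665) = 1010011001

Elias gamma(665) = '000000000' + '1010011001' = 0000000001010011001 (19 bits)


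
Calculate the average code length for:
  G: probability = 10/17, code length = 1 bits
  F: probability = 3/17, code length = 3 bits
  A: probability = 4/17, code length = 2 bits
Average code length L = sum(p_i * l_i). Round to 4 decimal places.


Weighted contributions p_i * l_i:
  G: (10/17) * 1 = 10/17
  F: (3/17) * 3 = 9/17
  A: (4/17) * 2 = 8/17
Sum = (10 + 9 + 8)/17 = 27/17

L = 27/17 = 1.5882 bits/symbol


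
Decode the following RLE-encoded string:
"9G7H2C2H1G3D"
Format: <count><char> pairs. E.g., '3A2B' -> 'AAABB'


Expanding each <count><char> pair:
  9G -> 'GGGGGGGGG'
  7H -> 'HHHHHHH'
  2C -> 'CC'
  2H -> 'HH'
  1G -> 'G'
  3D -> 'DDD'

Decoded = GGGGGGGGGHHHHHHHCCHHGDDD


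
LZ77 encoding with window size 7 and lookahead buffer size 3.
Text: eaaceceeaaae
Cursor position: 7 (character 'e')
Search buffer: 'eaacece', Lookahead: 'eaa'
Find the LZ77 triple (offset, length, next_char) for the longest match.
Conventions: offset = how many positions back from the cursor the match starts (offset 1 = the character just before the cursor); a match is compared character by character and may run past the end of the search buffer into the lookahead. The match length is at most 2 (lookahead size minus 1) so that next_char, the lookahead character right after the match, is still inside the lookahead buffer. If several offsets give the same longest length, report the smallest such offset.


Try each offset into the search buffer:
  offset=1 (pos 6, char 'e'): match length 1
  offset=2 (pos 5, char 'c'): match length 0
  offset=3 (pos 4, char 'e'): match length 1
  offset=4 (pos 3, char 'c'): match length 0
  offset=5 (pos 2, char 'a'): match length 0
  offset=6 (pos 1, char 'a'): match length 0
  offset=7 (pos 0, char 'e'): match length 2
Longest match has length 2 at offset 7.
next_char = character at position 7 + 2 = 9 -> 'a'

Best match: offset=7, length=2 (matching 'ea' starting at position 0)
LZ77 triple: (7, 2, 'a')


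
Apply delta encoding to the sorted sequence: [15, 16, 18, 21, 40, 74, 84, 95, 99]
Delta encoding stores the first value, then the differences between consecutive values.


First value: 15
Deltas:
  16 - 15 = 1
  18 - 16 = 2
  21 - 18 = 3
  40 - 21 = 19
  74 - 40 = 34
  84 - 74 = 10
  95 - 84 = 11
  99 - 95 = 4


Delta encoded: [15, 1, 2, 3, 19, 34, 10, 11, 4]


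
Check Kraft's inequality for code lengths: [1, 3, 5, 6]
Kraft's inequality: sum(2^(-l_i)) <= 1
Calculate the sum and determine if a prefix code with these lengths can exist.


Sum = 2^(-1) + 2^(-3) + 2^(-5) + 2^(-6)
    = 0.5 + 0.125 + 0.03125 + 0.015625
    = 43/64 = 0.671875
Since 0.671875 <= 1, Kraft's inequality IS satisfied.
A prefix code with these lengths CAN exist.

Kraft sum = 0.671875. Satisfied.
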